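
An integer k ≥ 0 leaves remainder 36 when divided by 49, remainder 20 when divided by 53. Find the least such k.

From k ≡ 36 (mod 49) write k = 36 + 49t. Substituting into k ≡ 20 (mod 53) gives 49t ≡ 37 (mod 53), and since 49⁻¹ ≡ 13 (mod 53), t ≡ 4. Hence k ≡ 36 + 49·4 = 232 (mod 2597).

232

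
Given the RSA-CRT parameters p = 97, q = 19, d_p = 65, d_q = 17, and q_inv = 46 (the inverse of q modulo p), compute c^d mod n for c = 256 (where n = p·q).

m₁ = c^(d_p) mod p: c ≡ 62 (mod 97), and 62^65 mod 97 = 36.
m₂ = c^(d_q) mod q: c ≡ 9 (mod 19), and 9^17 mod 19 = 17.
h = q_inv·(m₁ − m₂) mod p = 46·(36 − 17) mod 97 = 1.
m = m₂ + h·q = 17 + 1·19 = 36.

36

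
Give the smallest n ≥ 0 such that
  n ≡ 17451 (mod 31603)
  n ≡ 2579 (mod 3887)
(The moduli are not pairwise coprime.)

301878

Combine the congruences pairwise.
gcd(31603, 3887) = 169 and 169 | (2579 − 17451), so the pair is consistent; merging gives n ≡ 301878 (mod 726869), where 726869 = lcm(31603, 3887).
The solution is unique modulo lcm(31603, 3887) = 726869.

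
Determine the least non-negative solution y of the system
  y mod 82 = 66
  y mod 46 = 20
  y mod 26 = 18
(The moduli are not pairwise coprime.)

gcd(82, 46) = 2 and 2 | (20 − 66), so the pair is consistent; merging gives y ≡ 66 (mod 1886), where 1886 = lcm(82, 46).
gcd(1886, 26) = 2 and 2 | (18 − 66), so the pair is consistent; merging gives y ≡ 7610 (mod 24518), where 24518 = lcm(1886, 26).
The solution is unique modulo lcm(82, 46, 26) = 24518.

7610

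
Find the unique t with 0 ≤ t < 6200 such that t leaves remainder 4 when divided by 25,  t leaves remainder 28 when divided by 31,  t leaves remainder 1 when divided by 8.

5329

From t ≡ 4 (mod 25) write t = 4 + 25s. Substituting into t ≡ 28 (mod 31) gives 25s ≡ 24 (mod 31), and since 25⁻¹ ≡ 5 (mod 31), s ≡ 27. Hence t ≡ 4 + 25·27 = 679 (mod 775).
From t ≡ 679 (mod 775) write t = 679 + 775s. Substituting into t ≡ 1 (mod 8) gives 775s ≡ 2 (mod 8), and since 7⁻¹ ≡ 7 (mod 8), s ≡ 6. Hence t ≡ 679 + 775·6 = 5329 (mod 6200).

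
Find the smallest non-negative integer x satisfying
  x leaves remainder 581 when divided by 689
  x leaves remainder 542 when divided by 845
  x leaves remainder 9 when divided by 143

258267

gcd(689, 845) = 13 and 13 | (542 − 581), so the pair is consistent; merging gives x ≡ 34342 (mod 44785), where 44785 = lcm(689, 845).
gcd(44785, 143) = 13 and 13 | (9 − 34342), so the pair is consistent; merging gives x ≡ 258267 (mod 492635), where 492635 = lcm(44785, 143).
The solution is unique modulo lcm(689, 845, 143) = 492635.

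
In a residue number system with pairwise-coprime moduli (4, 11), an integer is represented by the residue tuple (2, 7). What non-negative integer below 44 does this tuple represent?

From x ≡ 2 (mod 4) write x = 2 + 4t. Substituting into x ≡ 7 (mod 11) gives 4t ≡ 5 (mod 11), and since 4⁻¹ ≡ 3 (mod 11), t ≡ 4. Hence x ≡ 2 + 4·4 = 18 (mod 44).

18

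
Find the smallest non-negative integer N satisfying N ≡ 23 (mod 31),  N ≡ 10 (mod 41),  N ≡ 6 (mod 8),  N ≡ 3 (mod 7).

Combine the congruences pairwise.
From N ≡ 23 (mod 31) write N = 23 + 31t. Substituting into N ≡ 10 (mod 41) gives 31t ≡ 28 (mod 41), and since 31⁻¹ ≡ 4 (mod 41), t ≡ 30. Hence N ≡ 23 + 31·30 = 953 (mod 1271).
From N ≡ 953 (mod 1271) write N = 953 + 1271t. Substituting into N ≡ 6 (mod 8) gives 1271t ≡ 5 (mod 8), and since 7⁻¹ ≡ 7 (mod 8), t ≡ 3. Hence N ≡ 953 + 1271·3 = 4766 (mod 10168).
From N ≡ 4766 (mod 10168) write N = 4766 + 10168t. Substituting into N ≡ 3 (mod 7) gives 10168t ≡ 4 (mod 7), and since 4⁻¹ ≡ 2 (mod 7), t ≡ 1. Hence N ≡ 4766 + 10168·1 = 14934 (mod 71176).

14934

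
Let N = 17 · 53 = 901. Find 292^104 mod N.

Mod 17: 292 ≡ 3; by Fermat, exponent reduces to 104 mod 16 = 8; 3^8 ≡ 16 (mod 17).
Mod 53: 292 ≡ 27; since 52 | 104, by Fermat 27^104 ≡ 1 (mod 53).
Combine by CRT: x ≡ 16 (mod 17), x ≡ 1 (mod 53) ⇒ x ≡ 849 (mod 901).

849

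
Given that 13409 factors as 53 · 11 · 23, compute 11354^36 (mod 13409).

1846

Mod 53: 11354 ≡ 12; 12^36 ≡ 44 (mod 53).
Mod 11: 11354 ≡ 2; by Fermat, exponent reduces to 36 mod 10 = 6; 2^6 ≡ 9 (mod 11).
Mod 23: 11354 ≡ 15; by Fermat, exponent reduces to 36 mod 22 = 14; 15^14 ≡ 6 (mod 23).
Combine by CRT: x ≡ 44 (mod 53), x ≡ 9 (mod 11), x ≡ 6 (mod 23) ⇒ x ≡ 1846 (mod 13409).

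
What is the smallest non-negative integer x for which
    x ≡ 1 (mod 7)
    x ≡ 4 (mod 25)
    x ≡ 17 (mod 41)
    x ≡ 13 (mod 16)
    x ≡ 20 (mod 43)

1030429

The moduli are pairwise coprime; N = 7·25·41·16·43 = 4936400.
N/7 = 705200; 705200 ≡ 6 (mod 7); 6·6 ≡ 1, so inverse 6.
N/25 = 197456; 197456 ≡ 6 (mod 25); 6·21 ≡ 1, so inverse 21.
N/41 = 120400; 120400 ≡ 24 (mod 41); 24·12 ≡ 1, so inverse 12.
N/16 = 308525; 308525 ≡ 13 (mod 16); 13·5 ≡ 1, so inverse 5.
N/43 = 114800; 114800 ≡ 33 (mod 43); 33·30 ≡ 1, so inverse 30.
x ≡ 1·705200·6 + 4·197456·21 + 17·120400·12 + 13·308525·5 + 20·114800·30 = 134313229.
134313229 mod 4936400 = 1030429.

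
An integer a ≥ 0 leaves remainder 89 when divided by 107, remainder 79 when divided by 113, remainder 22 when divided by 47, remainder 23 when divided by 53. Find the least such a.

The moduli are pairwise coprime; N = 107·113·47·53 = 30118681.
N/107 = 281483; 281483 ≡ 73 (mod 107); 73·22 ≡ 1, so inverse 22.
N/113 = 266537; 266537 ≡ 83 (mod 113); 83·64 ≡ 1, so inverse 64.
N/47 = 640823; 640823 ≡ 25 (mod 47); 25·32 ≡ 1, so inverse 32.
N/53 = 568277; 568277 ≡ 11 (mod 53); 11·29 ≡ 1, so inverse 29.
a ≡ 89·281483·22 + 79·266537·64 + 22·640823·32 + 23·568277·29 = 2728934937.
2728934937 mod 30118681 = 18253647.

18253647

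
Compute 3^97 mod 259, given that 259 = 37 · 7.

115

Mod 37: 3 ≡ 3; by Fermat, exponent reduces to 97 mod 36 = 25; 3^25 ≡ 4 (mod 37).
Mod 7: 3 ≡ 3; by Fermat, exponent reduces to 97 mod 6 = 1; 3^1 ≡ 3 (mod 7).
Combine by CRT: x ≡ 4 (mod 37), x ≡ 3 (mod 7) ⇒ x ≡ 115 (mod 259).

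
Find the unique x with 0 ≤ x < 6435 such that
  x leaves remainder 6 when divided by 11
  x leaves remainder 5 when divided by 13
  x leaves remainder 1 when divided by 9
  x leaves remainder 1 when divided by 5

The moduli are pairwise coprime; N = 11·13·9·5 = 6435.
N/11 = 585; 585 ≡ 2 (mod 11); 2·6 ≡ 1, so inverse 6.
N/13 = 495; 495 ≡ 1 (mod 13), inverse 1.
N/9 = 715; 715 ≡ 4 (mod 9); 4·7 ≡ 1, so inverse 7.
N/5 = 1287; 1287 ≡ 2 (mod 5); 2·3 ≡ 1, so inverse 3.
x ≡ 6·585·6 + 5·495·1 + 1·715·7 + 1·1287·3 = 32401.
32401 mod 6435 = 226.

226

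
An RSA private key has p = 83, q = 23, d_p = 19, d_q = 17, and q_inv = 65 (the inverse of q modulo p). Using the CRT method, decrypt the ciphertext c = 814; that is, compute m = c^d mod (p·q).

118

m₁ = c^(d_p) mod p: c ≡ 67 (mod 83), and 67^19 mod 83 = 35.
m₂ = c^(d_q) mod q: c ≡ 9 (mod 23), and 9^17 mod 23 = 3.
h = q_inv·(m₁ − m₂) mod p = 65·(35 − 3) mod 83 = 5.
m = m₂ + h·q = 3 + 5·23 = 118.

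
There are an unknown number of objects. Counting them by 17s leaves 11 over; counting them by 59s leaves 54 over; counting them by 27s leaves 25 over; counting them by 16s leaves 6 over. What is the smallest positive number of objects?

The moduli are pairwise coprime; M = 17·59·27·16 = 433296.
M/17 = 25488; 25488 ≡ 5 (mod 17); 5·7 ≡ 1, so inverse 7.
M/59 = 7344; 7344 ≡ 28 (mod 59); 28·19 ≡ 1, so inverse 19.
M/27 = 16048; 16048 ≡ 10 (mod 27); 10·19 ≡ 1, so inverse 19.
M/16 = 27081; 27081 ≡ 9 (mod 16); 9·9 ≡ 1, so inverse 9.
N ≡ 11·25488·7 + 54·7344·19 + 25·16048·19 + 6·27081·9 = 18582694.
18582694 mod 433296 = 384262.

384262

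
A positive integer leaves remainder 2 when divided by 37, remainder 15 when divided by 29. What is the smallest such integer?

Combine the congruences pairwise.
From m ≡ 2 (mod 37) write m = 2 + 37t. Substituting into m ≡ 15 (mod 29) gives 37t ≡ 13 (mod 29), and since 8⁻¹ ≡ 11 (mod 29), t ≡ 27. Hence m ≡ 2 + 37·27 = 1001 (mod 1073).

1001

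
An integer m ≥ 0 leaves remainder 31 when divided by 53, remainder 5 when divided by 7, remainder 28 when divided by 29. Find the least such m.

The moduli are pairwise coprime; N = 53·7·29 = 10759.
N/53 = 203; 203 ≡ 44 (mod 53); 44·47 ≡ 1, so inverse 47.
N/7 = 1537; 1537 ≡ 4 (mod 7); 4·2 ≡ 1, so inverse 2.
N/29 = 371; 371 ≡ 23 (mod 29); 23·24 ≡ 1, so inverse 24.
m ≡ 31·203·47 + 5·1537·2 + 28·371·24 = 560453.
560453 mod 10759 = 985.

985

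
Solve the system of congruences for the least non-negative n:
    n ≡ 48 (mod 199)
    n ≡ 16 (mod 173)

From n ≡ 48 (mod 199) write n = 48 + 199t. Substituting into n ≡ 16 (mod 173) gives 199t ≡ 141 (mod 173), and since 26⁻¹ ≡ 20 (mod 173), t ≡ 52. Hence n ≡ 48 + 199·52 = 10396 (mod 34427).

10396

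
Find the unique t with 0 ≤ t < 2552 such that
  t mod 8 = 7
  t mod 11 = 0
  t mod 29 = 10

1199

The moduli are pairwise coprime; N = 8·11·29 = 2552.
N/8 = 319; 319 ≡ 7 (mod 8); 7·7 ≡ 1, so inverse 7.
N/11 = 232; 232 ≡ 1 (mod 11), inverse 1.
N/29 = 88; 88 ≡ 1 (mod 29), inverse 1.
t ≡ 7·319·7 + 0·232·1 + 10·88·1 = 16511.
16511 mod 2552 = 1199.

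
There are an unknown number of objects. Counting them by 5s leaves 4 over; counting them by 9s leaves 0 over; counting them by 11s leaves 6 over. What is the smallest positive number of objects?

369

The moduli are pairwise coprime; M = 5·9·11 = 495.
M/5 = 99; 99 ≡ 4 (mod 5); 4·4 ≡ 1, so inverse 4.
M/9 = 55; 55 ≡ 1 (mod 9), inverse 1.
M/11 = 45; 45 ≡ 1 (mod 11), inverse 1.
N ≡ 4·99·4 + 0·55·1 + 6·45·1 = 1854.
1854 mod 495 = 369.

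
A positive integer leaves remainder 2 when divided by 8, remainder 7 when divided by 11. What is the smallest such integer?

18

From x ≡ 2 (mod 8) write x = 2 + 8t. Substituting into x ≡ 7 (mod 11) gives 8t ≡ 5 (mod 11), and since 8⁻¹ ≡ 7 (mod 11), t ≡ 2. Hence x ≡ 2 + 8·2 = 18 (mod 88).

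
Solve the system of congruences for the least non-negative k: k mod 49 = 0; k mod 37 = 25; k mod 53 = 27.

56154

From k ≡ 0 (mod 49) write k = 0 + 49t. Substituting into k ≡ 25 (mod 37) gives 49t ≡ 25 (mod 37), and since 12⁻¹ ≡ 34 (mod 37), t ≡ 36. Hence k ≡ 0 + 49·36 = 1764 (mod 1813).
From k ≡ 1764 (mod 1813) write k = 1764 + 1813t. Substituting into k ≡ 27 (mod 53) gives 1813t ≡ 12 (mod 53), and since 11⁻¹ ≡ 29 (mod 53), t ≡ 30. Hence k ≡ 1764 + 1813·30 = 56154 (mod 96089).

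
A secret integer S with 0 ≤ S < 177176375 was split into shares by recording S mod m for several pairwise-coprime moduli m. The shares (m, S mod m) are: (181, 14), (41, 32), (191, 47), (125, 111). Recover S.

74786861

The moduli are pairwise coprime; N = 181·41·191·125 = 177176375.
N/181 = 978875; 978875 ≡ 27 (mod 181); 27·114 ≡ 1, so inverse 114.
N/41 = 4321375; 4321375 ≡ 16 (mod 41); 16·18 ≡ 1, so inverse 18.
N/191 = 927625; 927625 ≡ 129 (mod 191); 129·77 ≡ 1, so inverse 77.
N/125 = 1417411; 1417411 ≡ 36 (mod 125); 36·66 ≡ 1, so inverse 66.
S ≡ 14·978875·114 + 32·4321375·18 + 47·927625·77 + 111·1417411·66 = 17792424361.
17792424361 mod 177176375 = 74786861.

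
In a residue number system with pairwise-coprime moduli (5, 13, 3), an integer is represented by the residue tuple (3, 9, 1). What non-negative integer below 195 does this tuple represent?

178

The moduli are pairwise coprime; N = 5·13·3 = 195.
N/5 = 39; 39 ≡ 4 (mod 5); 4·4 ≡ 1, so inverse 4.
N/13 = 15; 15 ≡ 2 (mod 13); 2·7 ≡ 1, so inverse 7.
N/3 = 65; 65 ≡ 2 (mod 3); 2·2 ≡ 1, so inverse 2.
x ≡ 3·39·4 + 9·15·7 + 1·65·2 = 1543.
1543 mod 195 = 178.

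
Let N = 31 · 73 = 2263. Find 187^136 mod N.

32

Mod 31: 187 ≡ 1; by Fermat, exponent reduces to 136 mod 30 = 16; 1^16 ≡ 1 (mod 31).
Mod 73: 187 ≡ 41; by Fermat, exponent reduces to 136 mod 72 = 64; 41^64 ≡ 32 (mod 73).
Combine by CRT: x ≡ 1 (mod 31), x ≡ 32 (mod 73) ⇒ x ≡ 32 (mod 2263).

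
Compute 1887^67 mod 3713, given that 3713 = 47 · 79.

Mod 47: 1887 ≡ 7; by Fermat, exponent reduces to 67 mod 46 = 21; 7^21 ≡ 24 (mod 47).
Mod 79: 1887 ≡ 70; 70^67 ≡ 48 (mod 79).
Combine by CRT: x ≡ 24 (mod 47), x ≡ 48 (mod 79) ⇒ x ≡ 917 (mod 3713).

917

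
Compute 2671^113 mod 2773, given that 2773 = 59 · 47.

Mod 59: 2671 ≡ 16; by Fermat, exponent reduces to 113 mod 58 = 55; 16^55 ≡ 26 (mod 59).
Mod 47: 2671 ≡ 39; by Fermat, exponent reduces to 113 mod 46 = 21; 39^21 ≡ 11 (mod 47).
Combine by CRT: x ≡ 26 (mod 59), x ≡ 11 (mod 47) ⇒ x ≡ 2032 (mod 2773).

2032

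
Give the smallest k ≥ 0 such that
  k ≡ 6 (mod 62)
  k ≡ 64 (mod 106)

Combine the congruences pairwise.
gcd(62, 106) = 2 and 2 | (64 − 6), so the pair is consistent; merging gives k ≡ 1866 (mod 3286), where 3286 = lcm(62, 106).
The solution is unique modulo lcm(62, 106) = 3286.

1866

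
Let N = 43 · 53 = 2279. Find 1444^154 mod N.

122

Mod 43: 1444 ≡ 25; by Fermat, exponent reduces to 154 mod 42 = 28; 25^28 ≡ 36 (mod 43).
Mod 53: 1444 ≡ 13; by Fermat, exponent reduces to 154 mod 52 = 50; 13^50 ≡ 16 (mod 53).
Combine by CRT: x ≡ 36 (mod 43), x ≡ 16 (mod 53) ⇒ x ≡ 122 (mod 2279).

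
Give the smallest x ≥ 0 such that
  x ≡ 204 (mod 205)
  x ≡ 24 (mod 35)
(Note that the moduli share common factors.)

409

gcd(205, 35) = 5 and 5 | (24 − 204), so the pair is consistent; merging gives x ≡ 409 (mod 1435), where 1435 = lcm(205, 35).
The solution is unique modulo lcm(205, 35) = 1435.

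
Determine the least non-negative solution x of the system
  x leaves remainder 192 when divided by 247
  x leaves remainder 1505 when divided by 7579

9084

gcd(247, 7579) = 13 and 13 | (1505 − 192), so the pair is consistent; merging gives x ≡ 9084 (mod 144001), where 144001 = lcm(247, 7579).
The solution is unique modulo lcm(247, 7579) = 144001.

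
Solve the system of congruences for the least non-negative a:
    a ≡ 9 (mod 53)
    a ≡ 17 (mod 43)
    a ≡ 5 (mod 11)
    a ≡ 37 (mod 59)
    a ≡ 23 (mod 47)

49272943

The moduli are pairwise coprime; N = 53·43·11·59·47 = 69516337.
N/53 = 1311629; 1311629 ≡ 38 (mod 53); 38·7 ≡ 1, so inverse 7.
N/43 = 1616659; 1616659 ≡ 31 (mod 43); 31·25 ≡ 1, so inverse 25.
N/11 = 6319667; 6319667 ≡ 2 (mod 11); 2·6 ≡ 1, so inverse 6.
N/59 = 1178243; 1178243 ≡ 13 (mod 59); 13·50 ≡ 1, so inverse 50.
N/47 = 1479071; 1479071 ≡ 28 (mod 47); 28·42 ≡ 1, so inverse 42.
a ≡ 9·1311629·7 + 17·1616659·25 + 5·6319667·6 + 37·1178243·50 + 23·1479071·42 = 4567834848.
4567834848 mod 69516337 = 49272943.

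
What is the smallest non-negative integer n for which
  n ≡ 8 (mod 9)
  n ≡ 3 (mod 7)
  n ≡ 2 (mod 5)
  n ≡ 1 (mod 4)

The moduli are pairwise coprime; M = 9·7·5·4 = 1260.
M/9 = 140; 140 ≡ 5 (mod 9); 5·2 ≡ 1, so inverse 2.
M/7 = 180; 180 ≡ 5 (mod 7); 5·3 ≡ 1, so inverse 3.
M/5 = 252; 252 ≡ 2 (mod 5); 2·3 ≡ 1, so inverse 3.
M/4 = 315; 315 ≡ 3 (mod 4); 3·3 ≡ 1, so inverse 3.
n ≡ 8·140·2 + 3·180·3 + 2·252·3 + 1·315·3 = 6317.
6317 mod 1260 = 17.

17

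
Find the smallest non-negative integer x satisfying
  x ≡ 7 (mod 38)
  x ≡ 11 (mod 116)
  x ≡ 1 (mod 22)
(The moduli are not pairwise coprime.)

Combine the congruences pairwise.
gcd(38, 116) = 2 and 2 | (11 − 7), so the pair is consistent; merging gives x ≡ 1983 (mod 2204), where 2204 = lcm(38, 116).
gcd(2204, 22) = 2 and 2 | (1 − 1983), so the pair is consistent; merging gives x ≡ 13003 (mod 24244), where 24244 = lcm(2204, 22).
The solution is unique modulo lcm(38, 116, 22) = 24244.

13003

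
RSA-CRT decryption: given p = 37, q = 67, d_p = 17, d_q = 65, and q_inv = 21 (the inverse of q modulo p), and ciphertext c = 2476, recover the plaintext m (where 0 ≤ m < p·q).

m₁ = c^(d_p) mod p: c ≡ 34 (mod 37), and 34^17 mod 37 = 12.
m₂ = c^(d_q) mod q: c ≡ 64 (mod 67), and 64^65 mod 67 = 22.
h = q_inv·(m₁ − m₂) mod p = 21·(12 − 22) mod 37 = 12.
m = m₂ + h·q = 22 + 12·67 = 826.

826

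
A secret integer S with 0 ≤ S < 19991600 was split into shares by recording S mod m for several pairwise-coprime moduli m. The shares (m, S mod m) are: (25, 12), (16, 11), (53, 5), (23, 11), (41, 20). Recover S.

The moduli are pairwise coprime; N = 25·16·53·23·41 = 19991600.
N/25 = 799664; 799664 ≡ 14 (mod 25); 14·9 ≡ 1, so inverse 9.
N/16 = 1249475; 1249475 ≡ 3 (mod 16); 3·11 ≡ 1, so inverse 11.
N/53 = 377200; 377200 ≡ 52 (mod 53); 52·52 ≡ 1, so inverse 52.
N/23 = 869200; 869200 ≡ 7 (mod 23); 7·10 ≡ 1, so inverse 10.
N/41 = 487600; 487600 ≡ 28 (mod 41); 28·22 ≡ 1, so inverse 22.
S ≡ 12·799664·9 + 11·1249475·11 + 5·377200·52 + 11·869200·10 + 20·487600·22 = 645778187.
645778187 mod 19991600 = 6046987.

6046987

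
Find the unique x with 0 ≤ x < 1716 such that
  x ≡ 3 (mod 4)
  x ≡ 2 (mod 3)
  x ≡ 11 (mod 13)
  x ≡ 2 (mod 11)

167

From x ≡ 3 (mod 4) write x = 3 + 4t. Substituting into x ≡ 2 (mod 3) gives 4t ≡ 2 (mod 3), and since 1⁻¹ ≡ 1 (mod 3), t ≡ 2. Hence x ≡ 3 + 4·2 = 11 (mod 12).
From x ≡ 11 (mod 12) write x = 11 + 12t. Substituting into x ≡ 11 (mod 13) gives 12t ≡ 0 (mod 13), and since 12⁻¹ ≡ 12 (mod 13), t ≡ 0. Hence x ≡ 11 + 12·0 = 11 (mod 156).
From x ≡ 11 (mod 156) write x = 11 + 156t. Substituting into x ≡ 2 (mod 11) gives 156t ≡ 2 (mod 11), and since 2⁻¹ ≡ 6 (mod 11), t ≡ 1. Hence x ≡ 11 + 156·1 = 167 (mod 1716).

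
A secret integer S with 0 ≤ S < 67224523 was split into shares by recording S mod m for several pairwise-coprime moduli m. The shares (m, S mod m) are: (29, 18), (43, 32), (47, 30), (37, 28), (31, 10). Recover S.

62589413

The moduli are pairwise coprime; N = 29·43·47·37·31 = 67224523.
N/29 = 2318087; 2318087 ≡ 1 (mod 29), inverse 1.
N/43 = 1563361; 1563361 ≡ 10 (mod 43); 10·13 ≡ 1, so inverse 13.
N/47 = 1430309; 1430309 ≡ 5 (mod 47); 5·19 ≡ 1, so inverse 19.
N/37 = 1816879; 1816879 ≡ 31 (mod 37); 31·6 ≡ 1, so inverse 6.
N/31 = 2168533; 2168533 ≡ 21 (mod 31); 21·3 ≡ 1, so inverse 3.
S ≡ 18·2318087·1 + 32·1563361·13 + 30·1430309·19 + 28·1816879·6 + 10·2168533·3 = 1877651534.
1877651534 mod 67224523 = 62589413.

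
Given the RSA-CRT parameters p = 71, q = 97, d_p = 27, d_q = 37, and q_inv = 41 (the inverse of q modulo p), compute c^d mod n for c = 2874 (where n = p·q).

m₁ = c^(d_p) mod p: c ≡ 34 (mod 71), and 34^27 mod 71 = 23.
m₂ = c^(d_q) mod q: c ≡ 61 (mod 97), and 61^37 mod 97 = 61.
h = q_inv·(m₁ − m₂) mod p = 41·(23 − 61) mod 71 = 4.
m = m₂ + h·q = 61 + 4·97 = 449.

449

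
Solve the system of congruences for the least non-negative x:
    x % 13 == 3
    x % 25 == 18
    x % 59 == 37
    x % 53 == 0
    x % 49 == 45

37313643

The moduli are pairwise coprime; N = 13·25·59·53·49 = 49797475.
N/13 = 3830575; 3830575 ≡ 8 (mod 13); 8·5 ≡ 1, so inverse 5.
N/25 = 1991899; 1991899 ≡ 24 (mod 25); 24·24 ≡ 1, so inverse 24.
N/59 = 844025; 844025 ≡ 30 (mod 59); 30·2 ≡ 1, so inverse 2.
N/53 = 939575; 939575 ≡ 44 (mod 53); 44·47 ≡ 1, so inverse 47.
N/49 = 1016275; 1016275 ≡ 15 (mod 49); 15·36 ≡ 1, so inverse 36.
x ≡ 3·3830575·5 + 18·1991899·24 + 37·844025·2 + 0·939575·47 + 45·1016275·36 = 2626782343.
2626782343 mod 49797475 = 37313643.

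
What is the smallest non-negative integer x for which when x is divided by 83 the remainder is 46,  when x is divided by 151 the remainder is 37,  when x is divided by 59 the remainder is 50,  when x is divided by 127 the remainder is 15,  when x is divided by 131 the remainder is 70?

The moduli are pairwise coprime; N = 83·151·59·127·131 = 12302179739.
N/83 = 148219033; 148219033 ≡ 40 (mod 83); 40·27 ≡ 1, so inverse 27.
N/151 = 81471389; 81471389 ≡ 94 (mod 151); 94·98 ≡ 1, so inverse 98.
N/59 = 208511521; 208511521 ≡ 34 (mod 59); 34·33 ≡ 1, so inverse 33.
N/127 = 96867557; 96867557 ≡ 85 (mod 127); 85·3 ≡ 1, so inverse 3.
N/131 = 93909769; 93909769 ≡ 61 (mod 131); 61·58 ≡ 1, so inverse 58.
x ≡ 46·148219033·27 + 37·81471389·98 + 50·208511521·33 + 15·96867557·3 + 70·93909769·58 = 1209180007355.
1209180007355 mod 12302179739 = 3566392933.

3566392933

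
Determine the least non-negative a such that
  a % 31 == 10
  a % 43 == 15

1219

Combine the congruences pairwise.
From a ≡ 10 (mod 31) write a = 10 + 31t. Substituting into a ≡ 15 (mod 43) gives 31t ≡ 5 (mod 43), and since 31⁻¹ ≡ 25 (mod 43), t ≡ 39. Hence a ≡ 10 + 31·39 = 1219 (mod 1333).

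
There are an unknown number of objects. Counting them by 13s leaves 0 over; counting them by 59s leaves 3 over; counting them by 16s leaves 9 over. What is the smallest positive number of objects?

5785

From N ≡ 0 (mod 13) write N = 0 + 13t. Substituting into N ≡ 3 (mod 59) gives 13t ≡ 3 (mod 59), and since 13⁻¹ ≡ 50 (mod 59), t ≡ 32. Hence N ≡ 0 + 13·32 = 416 (mod 767).
From N ≡ 416 (mod 767) write N = 416 + 767t. Substituting into N ≡ 9 (mod 16) gives 767t ≡ 9 (mod 16), and since 15⁻¹ ≡ 15 (mod 16), t ≡ 7. Hence N ≡ 416 + 767·7 = 5785 (mod 12272).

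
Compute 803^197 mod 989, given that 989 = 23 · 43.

356

Mod 23: 803 ≡ 21; by Fermat, exponent reduces to 197 mod 22 = 21; 21^21 ≡ 11 (mod 23).
Mod 43: 803 ≡ 29; by Fermat, exponent reduces to 197 mod 42 = 29; 29^29 ≡ 12 (mod 43).
Combine by CRT: x ≡ 11 (mod 23), x ≡ 12 (mod 43) ⇒ x ≡ 356 (mod 989).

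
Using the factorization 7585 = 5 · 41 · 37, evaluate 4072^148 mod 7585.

5566

Mod 5: 4072 ≡ 2; since 4 | 148, by Fermat 2^148 ≡ 1 (mod 5).
Mod 41: 4072 ≡ 13; by Fermat, exponent reduces to 148 mod 40 = 28; 13^28 ≡ 31 (mod 41).
Mod 37: 4072 ≡ 2; by Fermat, exponent reduces to 148 mod 36 = 4; 2^4 ≡ 16 (mod 37).
Combine by CRT: x ≡ 1 (mod 5), x ≡ 31 (mod 41), x ≡ 16 (mod 37) ⇒ x ≡ 5566 (mod 7585).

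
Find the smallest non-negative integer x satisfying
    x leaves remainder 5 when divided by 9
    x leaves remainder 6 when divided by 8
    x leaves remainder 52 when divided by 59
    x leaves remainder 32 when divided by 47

From x ≡ 5 (mod 9) write x = 5 + 9t. Substituting into x ≡ 6 (mod 8) gives 9t ≡ 1 (mod 8), and since 1⁻¹ ≡ 1 (mod 8), t ≡ 1. Hence x ≡ 5 + 9·1 = 14 (mod 72).
From x ≡ 14 (mod 72) write x = 14 + 72t. Substituting into x ≡ 52 (mod 59) gives 72t ≡ 38 (mod 59), and since 13⁻¹ ≡ 50 (mod 59), t ≡ 12. Hence x ≡ 14 + 72·12 = 878 (mod 4248).
From x ≡ 878 (mod 4248) write x = 878 + 4248t. Substituting into x ≡ 32 (mod 47) gives 4248t ≡ 0 (mod 47), and since 18⁻¹ ≡ 34 (mod 47), t ≡ 0. Hence x ≡ 878 + 4248·0 = 878 (mod 199656).

878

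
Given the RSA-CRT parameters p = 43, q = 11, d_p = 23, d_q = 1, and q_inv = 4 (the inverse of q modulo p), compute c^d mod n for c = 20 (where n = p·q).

m₁ = c^(d_p) mod p: c ≡ 20 (mod 43), and 20^23 mod 43 = 30.
m₂ = c^(d_q) mod q: c ≡ 9 (mod 11), and 9^1 mod 11 = 9.
h = q_inv·(m₁ − m₂) mod p = 4·(30 − 9) mod 43 = 41.
m = m₂ + h·q = 9 + 41·11 = 460.

460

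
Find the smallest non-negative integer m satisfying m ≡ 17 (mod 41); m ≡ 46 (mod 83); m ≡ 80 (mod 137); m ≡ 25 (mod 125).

Combine the congruences pairwise.
From m ≡ 17 (mod 41) write m = 17 + 41t. Substituting into m ≡ 46 (mod 83) gives 41t ≡ 29 (mod 83), and since 41⁻¹ ≡ 81 (mod 83), t ≡ 25. Hence m ≡ 17 + 41·25 = 1042 (mod 3403).
From m ≡ 1042 (mod 3403) write m = 1042 + 3403t. Substituting into m ≡ 80 (mod 137) gives 3403t ≡ 134 (mod 137), and since 115⁻¹ ≡ 56 (mod 137), t ≡ 106. Hence m ≡ 1042 + 3403·106 = 361760 (mod 466211).
From m ≡ 361760 (mod 466211) write m = 361760 + 466211t. Substituting into m ≡ 25 (mod 125) gives 466211t ≡ 15 (mod 125), and since 86⁻¹ ≡ 16 (mod 125), t ≡ 115. Hence m ≡ 361760 + 466211·115 = 53976025 (mod 58276375).

53976025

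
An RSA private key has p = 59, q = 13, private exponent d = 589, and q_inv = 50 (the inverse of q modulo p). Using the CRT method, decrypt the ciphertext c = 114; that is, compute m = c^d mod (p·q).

d_p = d mod (p−1) = 589 mod 58 = 9; d_q = d mod (q−1) = 1.
m₁ = c^(d_p) mod p: c ≡ 55 (mod 59), and 55^9 mod 59 = 52.
m₂ = c^(d_q) mod q: c ≡ 10 (mod 13), and 10^1 mod 13 = 10.
h = q_inv·(m₁ − m₂) mod p = 50·(52 − 10) mod 59 = 35.
m = m₂ + h·q = 10 + 35·13 = 465.

465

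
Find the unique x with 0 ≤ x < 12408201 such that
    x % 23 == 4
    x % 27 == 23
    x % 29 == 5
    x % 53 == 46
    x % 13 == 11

9033737

The moduli are pairwise coprime; N = 23·27·29·53·13 = 12408201.
N/23 = 539487; 539487 ≡ 22 (mod 23); 22·22 ≡ 1, so inverse 22.
N/27 = 459563; 459563 ≡ 23 (mod 27); 23·20 ≡ 1, so inverse 20.
N/29 = 427869; 427869 ≡ 3 (mod 29); 3·10 ≡ 1, so inverse 10.
N/53 = 234117; 234117 ≡ 16 (mod 53); 16·10 ≡ 1, so inverse 10.
N/13 = 954477; 954477 ≡ 4 (mod 13); 4·10 ≡ 1, so inverse 10.
x ≡ 4·539487·22 + 23·459563·20 + 5·427869·10 + 46·234117·10 + 11·954477·10 = 492953576.
492953576 mod 12408201 = 9033737.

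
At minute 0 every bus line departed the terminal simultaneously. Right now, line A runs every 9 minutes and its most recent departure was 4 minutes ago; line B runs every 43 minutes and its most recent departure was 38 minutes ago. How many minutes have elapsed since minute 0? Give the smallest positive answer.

From t ≡ 4 (mod 9) write t = 4 + 9s. Substituting into t ≡ 38 (mod 43) gives 9s ≡ 34 (mod 43), and since 9⁻¹ ≡ 24 (mod 43), s ≡ 42. Hence t ≡ 4 + 9·42 = 382 (mod 387).

382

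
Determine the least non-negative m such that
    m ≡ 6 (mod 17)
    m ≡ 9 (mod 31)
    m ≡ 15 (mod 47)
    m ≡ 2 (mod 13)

The moduli are pairwise coprime; N = 17·31·47·13 = 321997.
N/17 = 18941; 18941 ≡ 3 (mod 17); 3·6 ≡ 1, so inverse 6.
N/31 = 10387; 10387 ≡ 2 (mod 31); 2·16 ≡ 1, so inverse 16.
N/47 = 6851; 6851 ≡ 36 (mod 47); 36·17 ≡ 1, so inverse 17.
N/13 = 24769; 24769 ≡ 4 (mod 13); 4·10 ≡ 1, so inverse 10.
m ≡ 6·18941·6 + 9·10387·16 + 15·6851·17 + 2·24769·10 = 4419989.
4419989 mod 321997 = 234028.

234028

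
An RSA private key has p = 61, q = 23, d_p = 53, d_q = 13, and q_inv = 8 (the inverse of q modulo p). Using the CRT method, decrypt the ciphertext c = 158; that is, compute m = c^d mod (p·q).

1164

m₁ = c^(d_p) mod p: c ≡ 36 (mod 61), and 36^53 mod 61 = 5.
m₂ = c^(d_q) mod q: c ≡ 20 (mod 23), and 20^13 mod 23 = 14.
h = q_inv·(m₁ − m₂) mod p = 8·(5 − 14) mod 61 = 50.
m = m₂ + h·q = 14 + 50·23 = 1164.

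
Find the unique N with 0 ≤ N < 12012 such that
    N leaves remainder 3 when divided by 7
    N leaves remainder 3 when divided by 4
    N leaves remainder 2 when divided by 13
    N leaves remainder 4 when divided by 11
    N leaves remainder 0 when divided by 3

Combine the congruences pairwise.
From N ≡ 3 (mod 7) write N = 3 + 7t. Substituting into N ≡ 3 (mod 4) gives 7t ≡ 0 (mod 4), and since 3⁻¹ ≡ 3 (mod 4), t ≡ 0. Hence N ≡ 3 + 7·0 = 3 (mod 28).
From N ≡ 3 (mod 28) write N = 3 + 28t. Substituting into N ≡ 2 (mod 13) gives 28t ≡ 12 (mod 13), and since 2⁻¹ ≡ 7 (mod 13), t ≡ 6. Hence N ≡ 3 + 28·6 = 171 (mod 364).
From N ≡ 171 (mod 364) write N = 171 + 364t. Substituting into N ≡ 4 (mod 11) gives 364t ≡ 9 (mod 11), and since 1⁻¹ ≡ 1 (mod 11), t ≡ 9. Hence N ≡ 171 + 364·9 = 3447 (mod 4004).
From N ≡ 3447 (mod 4004) write N = 3447 + 4004t. Substituting into N ≡ 0 (mod 3) gives 4004t ≡ 0 (mod 3), and since 2⁻¹ ≡ 2 (mod 3), t ≡ 0. Hence N ≡ 3447 + 4004·0 = 3447 (mod 12012).

3447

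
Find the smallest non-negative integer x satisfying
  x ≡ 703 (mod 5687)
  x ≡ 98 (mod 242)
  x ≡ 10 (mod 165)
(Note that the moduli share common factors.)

120130

gcd(5687, 242) = 121 and 121 | (98 − 703), so the pair is consistent; merging gives x ≡ 6390 (mod 11374), where 11374 = lcm(5687, 242).
gcd(11374, 165) = 11 and 11 | (10 − 6390), so the pair is consistent; merging gives x ≡ 120130 (mod 170610), where 170610 = lcm(11374, 165).
The solution is unique modulo lcm(5687, 242, 165) = 170610.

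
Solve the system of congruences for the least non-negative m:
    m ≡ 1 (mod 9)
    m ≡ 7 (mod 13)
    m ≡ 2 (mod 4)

From m ≡ 1 (mod 9) write m = 1 + 9t. Substituting into m ≡ 7 (mod 13) gives 9t ≡ 6 (mod 13), and since 9⁻¹ ≡ 3 (mod 13), t ≡ 5. Hence m ≡ 1 + 9·5 = 46 (mod 117).
From m ≡ 46 (mod 117) write m = 46 + 117t. Substituting into m ≡ 2 (mod 4) gives 117t ≡ 0 (mod 4), and since 1⁻¹ ≡ 1 (mod 4), t ≡ 0. Hence m ≡ 46 + 117·0 = 46 (mod 468).

46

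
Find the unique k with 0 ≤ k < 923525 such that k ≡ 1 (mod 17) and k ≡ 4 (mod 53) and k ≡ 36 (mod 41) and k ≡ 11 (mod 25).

10286

The moduli are pairwise coprime; N = 17·53·41·25 = 923525.
N/17 = 54325; 54325 ≡ 10 (mod 17); 10·12 ≡ 1, so inverse 12.
N/53 = 17425; 17425 ≡ 41 (mod 53); 41·22 ≡ 1, so inverse 22.
N/41 = 22525; 22525 ≡ 16 (mod 41); 16·18 ≡ 1, so inverse 18.
N/25 = 36941; 36941 ≡ 16 (mod 25); 16·11 ≡ 1, so inverse 11.
k ≡ 1·54325·12 + 4·17425·22 + 36·22525·18 + 11·36941·11 = 21251361.
21251361 mod 923525 = 10286.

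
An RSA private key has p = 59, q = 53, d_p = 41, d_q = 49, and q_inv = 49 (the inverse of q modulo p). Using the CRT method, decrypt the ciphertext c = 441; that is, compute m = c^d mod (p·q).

m₁ = c^(d_p) mod p: c ≡ 28 (mod 59), and 28^41 mod 59 = 20.
m₂ = c^(d_q) mod q: c ≡ 17 (mod 53), and 17^49 mod 53 = 43.
h = q_inv·(m₁ − m₂) mod p = 49·(20 − 43) mod 59 = 53.
m = m₂ + h·q = 43 + 53·53 = 2852.

2852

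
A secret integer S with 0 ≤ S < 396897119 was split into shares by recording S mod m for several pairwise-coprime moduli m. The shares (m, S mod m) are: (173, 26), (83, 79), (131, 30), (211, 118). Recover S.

238627403

The moduli are pairwise coprime; N = 173·83·131·211 = 396897119.
N/173 = 2294203; 2294203 ≡ 50 (mod 173); 50·45 ≡ 1, so inverse 45.
N/83 = 4781893; 4781893 ≡ 14 (mod 83); 14·6 ≡ 1, so inverse 6.
N/131 = 3029749; 3029749 ≡ 112 (mod 131); 112·62 ≡ 1, so inverse 62.
N/211 = 1881029; 1881029 ≡ 175 (mod 211); 175·41 ≡ 1, so inverse 41.
S ≡ 26·2294203·45 + 79·4781893·6 + 30·3029749·62 + 118·1881029·41 = 19686586234.
19686586234 mod 396897119 = 238627403.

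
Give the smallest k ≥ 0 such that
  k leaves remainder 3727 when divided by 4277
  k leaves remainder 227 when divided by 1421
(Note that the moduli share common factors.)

670939

gcd(4277, 1421) = 7 and 7 | (227 − 3727), so the pair is consistent; merging gives k ≡ 670939 (mod 868231), where 868231 = lcm(4277, 1421).
The solution is unique modulo lcm(4277, 1421) = 868231.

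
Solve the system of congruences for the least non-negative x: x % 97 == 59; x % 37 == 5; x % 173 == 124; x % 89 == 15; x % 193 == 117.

The moduli are pairwise coprime; N = 97·37·173·89·193 = 10665147769.
N/97 = 109949977; 109949977 ≡ 89 (mod 97); 89·12 ≡ 1, so inverse 12.
N/37 = 288247237; 288247237 ≡ 32 (mod 37); 32·22 ≡ 1, so inverse 22.
N/173 = 61648253; 61648253 ≡ 49 (mod 173); 49·113 ≡ 1, so inverse 113.
N/89 = 119833121; 119833121 ≡ 50 (mod 89); 50·73 ≡ 1, so inverse 73.
N/193 = 55259833; 55259833 ≡ 73 (mod 193); 73·156 ≡ 1, so inverse 156.
x ≡ 59·109949977·12 + 5·288247237·22 + 124·61648253·113 + 15·119833121·73 + 117·55259833·156 = 2113186840233.
2113186840233 mod 10665147769 = 1487581971.

1487581971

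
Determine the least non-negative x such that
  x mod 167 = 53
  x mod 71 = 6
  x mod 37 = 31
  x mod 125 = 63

The moduli are pairwise coprime; N = 167·71·37·125 = 54838625.
N/167 = 328375; 328375 ≡ 53 (mod 167); 53·104 ≡ 1, so inverse 104.
N/71 = 772375; 772375 ≡ 37 (mod 71); 37·48 ≡ 1, so inverse 48.
N/37 = 1482125; 1482125 ≡ 16 (mod 37); 16·7 ≡ 1, so inverse 7.
N/125 = 438709; 438709 ≡ 84 (mod 125); 84·64 ≡ 1, so inverse 64.
x ≡ 53·328375·104 + 6·772375·48 + 31·1482125·7 + 63·438709·64 = 4122942813.
4122942813 mod 54838625 = 10045938.

10045938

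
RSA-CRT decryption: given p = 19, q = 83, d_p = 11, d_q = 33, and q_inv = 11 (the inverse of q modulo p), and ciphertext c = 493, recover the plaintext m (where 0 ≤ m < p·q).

455

m₁ = c^(d_p) mod p: c ≡ 18 (mod 19), and 18^11 mod 19 = 18.
m₂ = c^(d_q) mod q: c ≡ 78 (mod 83), and 78^33 mod 83 = 40.
h = q_inv·(m₁ − m₂) mod p = 11·(18 − 40) mod 19 = 5.
m = m₂ + h·q = 40 + 5·83 = 455.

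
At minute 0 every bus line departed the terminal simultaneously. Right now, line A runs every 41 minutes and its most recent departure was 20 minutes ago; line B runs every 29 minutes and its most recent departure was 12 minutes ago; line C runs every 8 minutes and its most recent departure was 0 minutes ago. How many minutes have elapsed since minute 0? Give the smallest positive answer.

Combine the congruences pairwise.
From t ≡ 20 (mod 41) write t = 20 + 41s. Substituting into t ≡ 12 (mod 29) gives 41s ≡ 21 (mod 29), and since 12⁻¹ ≡ 17 (mod 29), s ≡ 9. Hence t ≡ 20 + 41·9 = 389 (mod 1189).
From t ≡ 389 (mod 1189) write t = 389 + 1189s. Substituting into t ≡ 0 (mod 8) gives 1189s ≡ 3 (mod 8), and since 5⁻¹ ≡ 5 (mod 8), s ≡ 7. Hence t ≡ 389 + 1189·7 = 8712 (mod 9512).

8712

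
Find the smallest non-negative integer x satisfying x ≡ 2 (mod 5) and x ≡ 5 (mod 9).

Combine the congruences pairwise.
From x ≡ 2 (mod 5) write x = 2 + 5t. Substituting into x ≡ 5 (mod 9) gives 5t ≡ 3 (mod 9), and since 5⁻¹ ≡ 2 (mod 9), t ≡ 6. Hence x ≡ 2 + 5·6 = 32 (mod 45).

32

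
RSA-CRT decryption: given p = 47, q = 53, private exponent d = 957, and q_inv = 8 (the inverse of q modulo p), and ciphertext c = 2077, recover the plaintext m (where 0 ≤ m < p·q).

713

d_p = d mod (p−1) = 957 mod 46 = 37; d_q = d mod (q−1) = 21.
m₁ = c^(d_p) mod p: c ≡ 9 (mod 47), and 9^37 mod 47 = 8.
m₂ = c^(d_q) mod q: c ≡ 10 (mod 53), and 10^21 mod 53 = 24.
h = q_inv·(m₁ − m₂) mod p = 8·(8 − 24) mod 47 = 13.
m = m₂ + h·q = 24 + 13·53 = 713.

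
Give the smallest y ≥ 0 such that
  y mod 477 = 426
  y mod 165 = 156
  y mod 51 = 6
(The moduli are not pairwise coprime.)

164991

Combine the congruences pairwise.
gcd(477, 165) = 3 and 3 | (156 − 426), so the pair is consistent; merging gives y ≡ 7581 (mod 26235), where 26235 = lcm(477, 165).
gcd(26235, 51) = 3 and 3 | (6 − 7581), so the pair is consistent; merging gives y ≡ 164991 (mod 445995), where 445995 = lcm(26235, 51).
The solution is unique modulo lcm(477, 165, 51) = 445995.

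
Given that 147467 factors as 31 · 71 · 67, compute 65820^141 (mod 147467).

Mod 31: 65820 ≡ 7; by Fermat, exponent reduces to 141 mod 30 = 21; 7^21 ≡ 4 (mod 31).
Mod 71: 65820 ≡ 3; by Fermat, exponent reduces to 141 mod 70 = 1; 3^1 ≡ 3 (mod 71).
Mod 67: 65820 ≡ 26; by Fermat, exponent reduces to 141 mod 66 = 9; 26^9 ≡ 62 (mod 67).
Combine by CRT: x ≡ 4 (mod 31), x ≡ 3 (mod 71), x ≡ 62 (mod 67) ⇒ x ≡ 37917 (mod 147467).

37917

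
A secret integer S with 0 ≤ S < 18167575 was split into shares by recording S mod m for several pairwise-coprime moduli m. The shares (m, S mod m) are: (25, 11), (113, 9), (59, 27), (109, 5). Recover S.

9176061

The moduli are pairwise coprime; N = 25·113·59·109 = 18167575.
N/25 = 726703; 726703 ≡ 3 (mod 25); 3·17 ≡ 1, so inverse 17.
N/113 = 160775; 160775 ≡ 89 (mod 113); 89·80 ≡ 1, so inverse 80.
N/59 = 307925; 307925 ≡ 4 (mod 59); 4·15 ≡ 1, so inverse 15.
N/109 = 166675; 166675 ≡ 14 (mod 109); 14·39 ≡ 1, so inverse 39.
S ≡ 11·726703·17 + 9·160775·80 + 27·307925·15 + 5·166675·39 = 408862711.
408862711 mod 18167575 = 9176061.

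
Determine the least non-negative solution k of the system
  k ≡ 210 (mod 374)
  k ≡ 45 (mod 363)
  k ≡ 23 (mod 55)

43968

gcd(374, 363) = 11 and 11 | (45 − 210), so the pair is consistent; merging gives k ≡ 6942 (mod 12342), where 12342 = lcm(374, 363).
gcd(12342, 55) = 11 and 11 | (23 − 6942), so the pair is consistent; merging gives k ≡ 43968 (mod 61710), where 61710 = lcm(12342, 55).
The solution is unique modulo lcm(374, 363, 55) = 61710.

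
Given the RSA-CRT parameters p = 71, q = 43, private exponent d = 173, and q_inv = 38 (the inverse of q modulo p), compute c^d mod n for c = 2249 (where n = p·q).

375

d_p = d mod (p−1) = 173 mod 70 = 33; d_q = d mod (q−1) = 5.
m₁ = c^(d_p) mod p: c ≡ 48 (mod 71), and 48^33 mod 71 = 20.
m₂ = c^(d_q) mod q: c ≡ 13 (mod 43), and 13^5 mod 43 = 31.
h = q_inv·(m₁ − m₂) mod p = 38·(20 − 31) mod 71 = 8.
m = m₂ + h·q = 31 + 8·43 = 375.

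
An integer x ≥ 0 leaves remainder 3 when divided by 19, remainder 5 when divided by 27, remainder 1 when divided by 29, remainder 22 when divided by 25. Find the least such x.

361022

The moduli are pairwise coprime; N = 19·27·29·25 = 371925.
N/19 = 19575; 19575 ≡ 5 (mod 19); 5·4 ≡ 1, so inverse 4.
N/27 = 13775; 13775 ≡ 5 (mod 27); 5·11 ≡ 1, so inverse 11.
N/29 = 12825; 12825 ≡ 7 (mod 29); 7·25 ≡ 1, so inverse 25.
N/25 = 14877; 14877 ≡ 2 (mod 25); 2·13 ≡ 1, so inverse 13.
x ≡ 3·19575·4 + 5·13775·11 + 1·12825·25 + 22·14877·13 = 5567972.
5567972 mod 371925 = 361022.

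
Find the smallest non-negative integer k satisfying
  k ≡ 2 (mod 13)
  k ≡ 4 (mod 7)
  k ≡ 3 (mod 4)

67

The moduli are pairwise coprime; N = 13·7·4 = 364.
N/13 = 28; 28 ≡ 2 (mod 13); 2·7 ≡ 1, so inverse 7.
N/7 = 52; 52 ≡ 3 (mod 7); 3·5 ≡ 1, so inverse 5.
N/4 = 91; 91 ≡ 3 (mod 4); 3·3 ≡ 1, so inverse 3.
k ≡ 2·28·7 + 4·52·5 + 3·91·3 = 2251.
2251 mod 364 = 67.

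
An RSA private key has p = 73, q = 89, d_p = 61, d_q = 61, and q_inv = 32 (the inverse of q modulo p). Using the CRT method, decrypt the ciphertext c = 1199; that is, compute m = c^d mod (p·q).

m₁ = c^(d_p) mod p: c ≡ 31 (mod 73), and 31^61 mod 73 = 60.
m₂ = c^(d_q) mod q: c ≡ 42 (mod 89), and 42^61 mod 89 = 21.
h = q_inv·(m₁ − m₂) mod p = 32·(60 − 21) mod 73 = 7.
m = m₂ + h·q = 21 + 7·89 = 644.

644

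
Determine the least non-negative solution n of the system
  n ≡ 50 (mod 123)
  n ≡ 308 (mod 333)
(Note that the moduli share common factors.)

4970

gcd(123, 333) = 3 and 3 | (308 − 50), so the pair is consistent; merging gives n ≡ 4970 (mod 13653), where 13653 = lcm(123, 333).
The solution is unique modulo lcm(123, 333) = 13653.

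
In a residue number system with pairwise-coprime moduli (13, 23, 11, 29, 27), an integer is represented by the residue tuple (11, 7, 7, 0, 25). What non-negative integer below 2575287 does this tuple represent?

892591

Combine the congruences pairwise.
From x ≡ 11 (mod 13) write x = 11 + 13t. Substituting into x ≡ 7 (mod 23) gives 13t ≡ 19 (mod 23), and since 13⁻¹ ≡ 16 (mod 23), t ≡ 5. Hence x ≡ 11 + 13·5 = 76 (mod 299).
From x ≡ 76 (mod 299) write x = 76 + 299t. Substituting into x ≡ 7 (mod 11) gives 299t ≡ 8 (mod 11), and since 2⁻¹ ≡ 6 (mod 11), t ≡ 4. Hence x ≡ 76 + 299·4 = 1272 (mod 3289).
From x ≡ 1272 (mod 3289) write x = 1272 + 3289t. Substituting into x ≡ 0 (mod 29) gives 3289t ≡ 4 (mod 29), and since 12⁻¹ ≡ 17 (mod 29), t ≡ 10. Hence x ≡ 1272 + 3289·10 = 34162 (mod 95381).
From x ≡ 34162 (mod 95381) write x = 34162 + 95381t. Substituting into x ≡ 25 (mod 27) gives 95381t ≡ 18 (mod 27), and since 17⁻¹ ≡ 8 (mod 27), t ≡ 9. Hence x ≡ 34162 + 95381·9 = 892591 (mod 2575287).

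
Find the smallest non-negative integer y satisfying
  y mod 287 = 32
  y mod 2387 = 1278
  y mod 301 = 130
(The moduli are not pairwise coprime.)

Combine the congruences pairwise.
gcd(287, 2387) = 7 and 7 | (1278 − 32), so the pair is consistent; merging gives y ≡ 51405 (mod 97867), where 97867 = lcm(287, 2387).
gcd(97867, 301) = 7 and 7 | (130 − 51405), so the pair is consistent; merging gives y ≡ 1910878 (mod 4208281), where 4208281 = lcm(97867, 301).
The solution is unique modulo lcm(287, 2387, 301) = 4208281.

1910878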